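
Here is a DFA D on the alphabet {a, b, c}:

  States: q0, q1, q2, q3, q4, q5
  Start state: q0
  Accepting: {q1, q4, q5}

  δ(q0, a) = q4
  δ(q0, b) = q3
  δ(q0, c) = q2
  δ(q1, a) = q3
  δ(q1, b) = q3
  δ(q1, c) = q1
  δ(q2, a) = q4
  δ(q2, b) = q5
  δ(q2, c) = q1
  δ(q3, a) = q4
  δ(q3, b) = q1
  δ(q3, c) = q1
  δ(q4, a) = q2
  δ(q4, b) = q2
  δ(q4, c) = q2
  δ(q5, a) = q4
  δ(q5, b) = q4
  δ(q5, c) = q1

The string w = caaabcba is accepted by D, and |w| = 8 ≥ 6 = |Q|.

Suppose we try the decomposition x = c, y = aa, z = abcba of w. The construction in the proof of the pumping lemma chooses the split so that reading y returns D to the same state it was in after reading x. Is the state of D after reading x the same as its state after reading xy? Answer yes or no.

yes

Run of D on the first 3 characters of w = c a a:
  step 0: q0  (start)
  step 1: q2  (read c: q0→q2)
  step 2: q4  (read a: q2→q4)
  step 3: q2  (read a: q4→q2)

After x (step 1): q2. After xy (step 3): q2.
They match, so y = aa drives D around a cycle from q2 back to itself; pumping y any number of times keeps D in q2 before reading z, and xyⁱz ∈ L(D) for every i ≥ 0.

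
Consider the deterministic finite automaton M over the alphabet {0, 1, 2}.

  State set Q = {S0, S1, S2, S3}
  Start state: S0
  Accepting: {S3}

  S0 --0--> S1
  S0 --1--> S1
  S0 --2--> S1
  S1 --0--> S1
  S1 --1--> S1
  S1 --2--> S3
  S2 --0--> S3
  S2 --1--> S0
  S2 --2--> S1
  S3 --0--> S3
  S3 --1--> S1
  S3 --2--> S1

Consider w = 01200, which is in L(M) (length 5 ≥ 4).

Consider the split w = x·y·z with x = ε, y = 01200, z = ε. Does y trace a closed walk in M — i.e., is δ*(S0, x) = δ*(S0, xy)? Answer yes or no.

Run of M on the first 5 characters of w = 0 1 2 0 0:
  step 0: S0  (start)
  step 1: S1  (read 0: S0→S1)
  step 2: S1  (read 1: S1→S1)
  step 3: S3  (read 2: S1→S3)
  step 4: S3  (read 0: S3→S3)
  step 5: S3  (read 0: S3→S3)

After x (step 0): S0. After xy (step 5): S3.
They differ (S0 ≠ S3), so y is not a cycle from the state after x; this split is not the one the pumping-lemma construction produces, and pumping y need not keep the string in L(M).

no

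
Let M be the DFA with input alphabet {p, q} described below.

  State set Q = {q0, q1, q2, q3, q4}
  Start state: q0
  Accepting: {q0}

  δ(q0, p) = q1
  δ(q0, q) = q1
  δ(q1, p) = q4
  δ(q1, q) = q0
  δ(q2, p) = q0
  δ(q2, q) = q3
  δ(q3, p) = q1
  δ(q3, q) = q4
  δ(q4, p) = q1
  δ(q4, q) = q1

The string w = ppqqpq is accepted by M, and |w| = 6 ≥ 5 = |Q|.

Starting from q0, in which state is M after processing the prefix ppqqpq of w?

q0

State sequence: q0 -p-> q1 -p-> q4 -q-> q1 -q-> q0 -p-> q1 -q-> q0

After reading 6 characters, M is in state q0.
(This kind of state-tracing is the core of the pumping-lemma construction: with 5 states, pigeonhole forces a repeat within the first 5 steps.)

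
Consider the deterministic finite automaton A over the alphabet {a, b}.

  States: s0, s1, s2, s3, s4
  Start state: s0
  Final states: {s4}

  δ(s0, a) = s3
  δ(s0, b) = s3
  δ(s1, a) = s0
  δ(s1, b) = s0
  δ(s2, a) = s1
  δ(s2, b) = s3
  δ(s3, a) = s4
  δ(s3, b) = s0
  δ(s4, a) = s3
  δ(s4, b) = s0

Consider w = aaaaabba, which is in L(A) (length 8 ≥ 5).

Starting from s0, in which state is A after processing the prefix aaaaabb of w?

Run of A on the first 7 characters of w = a a a a a b b:
  step 0: s0  (start)
  step 1: s3  (read a: s0→s3)
  step 2: s4  (read a: s3→s4)
  step 3: s3  (read a: s4→s3)
  step 4: s4  (read a: s3→s4)
  step 5: s3  (read a: s4→s3)
  step 6: s0  (read b: s3→s0)
  step 7: s3  (read b: s0→s3)

After reading 7 characters, A is in state s3.

s3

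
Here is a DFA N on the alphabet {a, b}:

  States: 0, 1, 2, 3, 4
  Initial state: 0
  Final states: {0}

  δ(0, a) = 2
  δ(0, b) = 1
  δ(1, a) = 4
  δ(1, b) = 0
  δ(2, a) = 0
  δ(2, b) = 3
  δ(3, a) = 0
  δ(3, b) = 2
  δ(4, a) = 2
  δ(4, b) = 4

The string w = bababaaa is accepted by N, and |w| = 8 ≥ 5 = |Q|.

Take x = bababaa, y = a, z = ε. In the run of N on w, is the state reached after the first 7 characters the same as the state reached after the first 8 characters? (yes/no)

no

Run of N on the first 8 characters of w = b a b a b a a a:
  step 0: 0  (start)
  step 1: 1  (read b: 0→1)
  step 2: 4  (read a: 1→4)
  step 3: 4  (read b: 4→4)
  step 4: 2  (read a: 4→2)
  step 5: 3  (read b: 2→3)
  step 6: 0  (read a: 3→0)
  step 7: 2  (read a: 0→2)
  step 8: 0  (read a: 2→0)

After x (step 7): 2. After xy (step 8): 0.
They differ (2 ≠ 0), so y is not a cycle from the state after x; this split is not the one the pumping-lemma construction produces, and pumping y need not keep the string in L(N).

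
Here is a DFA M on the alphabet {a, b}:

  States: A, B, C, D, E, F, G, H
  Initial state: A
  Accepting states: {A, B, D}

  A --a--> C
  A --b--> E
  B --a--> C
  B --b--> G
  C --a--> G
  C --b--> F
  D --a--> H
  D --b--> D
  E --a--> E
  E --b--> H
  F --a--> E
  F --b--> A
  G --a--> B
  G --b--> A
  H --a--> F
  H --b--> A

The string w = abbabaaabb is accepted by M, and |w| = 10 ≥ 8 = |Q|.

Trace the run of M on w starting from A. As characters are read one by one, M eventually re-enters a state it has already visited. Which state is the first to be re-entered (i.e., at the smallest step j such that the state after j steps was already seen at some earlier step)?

A

Run of M on w = a b b a b a a a b b:
  step 0: A  (start)
  step 1: C  (read a: A→C)
  step 2: F  (read b: C→F)
  step 3: A  (read b: F→A)   ← first repeat (A seen earlier)
  step 4: C  (read a: A→C)
  step 5: F  (read b: C→F)
  step 6: E  (read a: F→E)
  step 7: E  (read a: E→E)
  step 8: E  (read a: E→E)
  step 9: H  (read b: E→H)
  step 10: A  (read b: H→A)

The earliest repeat is at step j = 3: M is in A, which it already visited at step i = 0.
Pumping length from the standard proof: p = 8 (the number of states). The repeated state found above gives |xy| = j ≤ 8 and |y| = j − i ≥ 1.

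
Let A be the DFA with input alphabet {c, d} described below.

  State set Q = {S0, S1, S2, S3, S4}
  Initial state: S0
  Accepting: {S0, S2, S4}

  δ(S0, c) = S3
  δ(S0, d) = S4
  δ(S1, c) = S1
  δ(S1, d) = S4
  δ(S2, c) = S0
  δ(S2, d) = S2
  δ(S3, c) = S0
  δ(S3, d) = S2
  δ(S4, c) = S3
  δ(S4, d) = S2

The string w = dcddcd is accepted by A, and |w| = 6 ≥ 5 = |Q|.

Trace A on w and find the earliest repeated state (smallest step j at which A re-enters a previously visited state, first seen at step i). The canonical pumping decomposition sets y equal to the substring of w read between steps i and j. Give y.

Run of A on w = d c d d c d:
  step 0: S0  (start)
  step 1: S4  (read d: S0→S4)
  step 2: S3  (read c: S4→S3)
  step 3: S2  (read d: S3→S2)
  step 4: S2  (read d: S2→S2)   ← first repeat (S2 seen earlier)
  step 5: S0  (read c: S2→S0)
  step 6: S4  (read d: S0→S4)

So i = 3, j = 4, giving x = w[0:3] = dcd, y = w[3:4] = d, z = w[4:6] = cd.
Check: |xy| = 4 ≤ 5 and |y| = 1 ≥ 1. Reading y takes A from S2 back to S2, so every xyⁱz is accepted.
The DFA has 5 states, so the proof of the pumping lemma guarantees a repeated state among the first 5+1 visited; the segment between the two visits is the pumpable y.

d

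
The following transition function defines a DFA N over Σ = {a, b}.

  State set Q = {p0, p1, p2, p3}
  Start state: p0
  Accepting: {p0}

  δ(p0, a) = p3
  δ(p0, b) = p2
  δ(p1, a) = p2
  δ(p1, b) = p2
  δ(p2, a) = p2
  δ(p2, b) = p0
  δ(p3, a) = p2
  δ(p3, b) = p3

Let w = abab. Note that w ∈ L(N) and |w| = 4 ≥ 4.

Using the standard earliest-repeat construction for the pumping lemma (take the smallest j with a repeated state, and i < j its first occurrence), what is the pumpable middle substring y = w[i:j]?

b

Run of N on w = a b a b:
  step 0: p0  (start)
  step 1: p3  (read a: p0→p3)
  step 2: p3  (read b: p3→p3)   ← first repeat (p3 seen earlier)
  step 3: p2  (read a: p3→p2)
  step 4: p0  (read b: p2→p0)

So i = 1, j = 2, giving x = w[0:1] = a, y = w[1:2] = b, z = w[2:4] = ab.
Check: |xy| = 2 ≤ 4 and |y| = 1 ≥ 1. Reading y takes N from p3 back to p3, so every xyⁱz is accepted.
Pumping length from the standard proof: p = 4 (the number of states). The repeated state found above gives |xy| = j ≤ 4 and |y| = j − i ≥ 1.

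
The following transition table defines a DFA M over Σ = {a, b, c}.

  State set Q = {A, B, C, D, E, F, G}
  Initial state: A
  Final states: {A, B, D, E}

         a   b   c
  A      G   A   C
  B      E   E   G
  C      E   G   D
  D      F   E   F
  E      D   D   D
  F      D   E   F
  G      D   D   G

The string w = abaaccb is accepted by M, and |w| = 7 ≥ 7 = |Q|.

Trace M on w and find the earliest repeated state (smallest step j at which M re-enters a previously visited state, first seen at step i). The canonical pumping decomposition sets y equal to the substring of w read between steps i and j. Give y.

Run of M on w = a b a a c c b:
  step 0: A  (start)
  step 1: G  (read a: A→G)
  step 2: D  (read b: G→D)
  step 3: F  (read a: D→F)
  step 4: D  (read a: F→D)   ← first repeat (D seen earlier)
  step 5: F  (read c: D→F)
  step 6: F  (read c: F→F)
  step 7: E  (read b: F→E)

So i = 2, j = 4, giving x = w[0:2] = ab, y = w[2:4] = aa, z = w[4:7] = ccb.
Check: |xy| = 4 ≤ 7 and |y| = 2 ≥ 1. Reading y takes M from D back to D, so every xyⁱz is accepted.
Pumping length from the standard proof: p = 7 (the number of states). The repeated state found above gives |xy| = j ≤ 7 and |y| = j − i ≥ 1.

aa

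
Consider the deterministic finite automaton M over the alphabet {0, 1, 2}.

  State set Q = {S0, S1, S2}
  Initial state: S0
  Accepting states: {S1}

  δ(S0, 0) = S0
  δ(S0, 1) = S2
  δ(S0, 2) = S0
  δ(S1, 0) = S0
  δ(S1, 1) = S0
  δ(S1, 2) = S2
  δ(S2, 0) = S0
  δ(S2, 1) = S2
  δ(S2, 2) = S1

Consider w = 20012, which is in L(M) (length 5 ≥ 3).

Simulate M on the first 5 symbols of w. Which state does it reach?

Run of M on the first 5 characters of w = 2 0 0 1 2:
  step 0: S0  (start)
  step 1: S0  (read 2: S0→S0)
  step 2: S0  (read 0: S0→S0)
  step 3: S0  (read 0: S0→S0)
  step 4: S2  (read 1: S0→S2)
  step 5: S1  (read 2: S2→S1)

After reading 5 characters, M is in state S1.
(This kind of state-tracing is the core of the pumping-lemma construction: with 3 states, pigeonhole forces a repeat within the first 3 steps.)

S1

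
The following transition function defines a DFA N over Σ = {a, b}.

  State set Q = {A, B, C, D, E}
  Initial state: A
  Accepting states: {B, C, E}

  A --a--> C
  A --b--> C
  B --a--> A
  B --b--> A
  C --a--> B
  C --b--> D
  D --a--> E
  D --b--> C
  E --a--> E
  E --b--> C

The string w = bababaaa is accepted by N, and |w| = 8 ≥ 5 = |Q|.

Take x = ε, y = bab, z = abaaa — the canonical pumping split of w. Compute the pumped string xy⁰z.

abaaa

xy⁰z = xz = ε·abaaa = abaaa.
Reading y = bab takes N from A back to A, so after x the machine is still in A, and z then leads to the accepting state E. Hence abaaa ∈ L(N).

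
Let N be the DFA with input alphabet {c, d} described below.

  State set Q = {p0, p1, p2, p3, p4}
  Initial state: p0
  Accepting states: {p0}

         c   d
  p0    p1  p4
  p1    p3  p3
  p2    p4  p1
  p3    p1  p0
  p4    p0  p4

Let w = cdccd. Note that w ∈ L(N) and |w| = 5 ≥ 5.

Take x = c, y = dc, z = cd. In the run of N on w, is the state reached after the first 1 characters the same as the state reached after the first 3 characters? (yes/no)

yes

Run of N on the first 3 characters of w = c d c:
  step 0: p0  (start)
  step 1: p1  (read c: p0→p1)
  step 2: p3  (read d: p1→p3)
  step 3: p1  (read c: p3→p1)

After x (step 1): p1. After xy (step 3): p1.
They match, so y = dc drives N around a cycle from p1 back to itself; pumping y any number of times keeps N in p1 before reading z, and xyⁱz ∈ L(N) for every i ≥ 0.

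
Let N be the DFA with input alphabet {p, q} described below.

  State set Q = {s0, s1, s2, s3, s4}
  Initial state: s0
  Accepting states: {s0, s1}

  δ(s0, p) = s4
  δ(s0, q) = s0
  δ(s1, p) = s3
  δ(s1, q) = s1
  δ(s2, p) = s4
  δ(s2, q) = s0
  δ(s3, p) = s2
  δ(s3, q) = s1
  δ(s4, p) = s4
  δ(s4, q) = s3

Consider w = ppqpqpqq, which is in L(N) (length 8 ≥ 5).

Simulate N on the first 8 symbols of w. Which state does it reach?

State sequence: s0 -p-> s4 -p-> s4 -q-> s3 -p-> s2 -q-> s0 -p-> s4 -q-> s3 -q-> s1

After reading 8 characters, N is in state s1.
(This kind of state-tracing is the core of the pumping-lemma construction: with 5 states, pigeonhole forces a repeat within the first 5 steps.)

s1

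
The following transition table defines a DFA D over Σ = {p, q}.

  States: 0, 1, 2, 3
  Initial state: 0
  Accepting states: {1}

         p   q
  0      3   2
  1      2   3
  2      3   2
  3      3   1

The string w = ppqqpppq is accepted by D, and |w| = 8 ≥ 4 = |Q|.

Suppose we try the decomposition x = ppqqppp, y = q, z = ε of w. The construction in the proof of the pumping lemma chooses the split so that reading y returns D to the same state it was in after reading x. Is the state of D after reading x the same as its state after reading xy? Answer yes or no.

no

State sequence: 0 -p-> 3 -p-> 3 -q-> 1 -q-> 3 -p-> 3 -p-> 3 -p-> 3 -q-> 1

After x (step 7): 3. After xy (step 8): 1.
They differ (3 ≠ 1), so y is not a cycle from the state after x; this split is not the one the pumping-lemma construction produces, and pumping y need not keep the string in L(D).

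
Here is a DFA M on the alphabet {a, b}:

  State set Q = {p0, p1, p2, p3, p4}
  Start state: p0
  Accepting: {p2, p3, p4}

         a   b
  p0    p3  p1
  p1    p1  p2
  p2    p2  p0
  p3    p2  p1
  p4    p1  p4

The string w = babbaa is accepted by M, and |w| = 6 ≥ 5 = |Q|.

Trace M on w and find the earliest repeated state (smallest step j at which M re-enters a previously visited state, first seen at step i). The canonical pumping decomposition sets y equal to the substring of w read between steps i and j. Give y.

a

Run of M on w = b a b b a a:
  step 0: p0  (start)
  step 1: p1  (read b: p0→p1)
  step 2: p1  (read a: p1→p1)   ← first repeat (p1 seen earlier)
  step 3: p2  (read b: p1→p2)
  step 4: p0  (read b: p2→p0)
  step 5: p3  (read a: p0→p3)
  step 6: p2  (read a: p3→p2)

So i = 1, j = 2, giving x = w[0:1] = b, y = w[1:2] = a, z = w[2:6] = bbaa.
Check: |xy| = 2 ≤ 5 and |y| = 1 ≥ 1. Reading y takes M from p1 back to p1, so every xyⁱz is accepted.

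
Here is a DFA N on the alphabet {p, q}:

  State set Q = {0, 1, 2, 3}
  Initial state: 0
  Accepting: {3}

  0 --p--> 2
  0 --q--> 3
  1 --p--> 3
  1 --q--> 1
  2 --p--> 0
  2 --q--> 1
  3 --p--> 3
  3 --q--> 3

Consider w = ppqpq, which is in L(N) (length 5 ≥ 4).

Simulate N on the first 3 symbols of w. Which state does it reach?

3

Run of N on the first 3 characters of w = p p q:
  step 0: 0  (start)
  step 1: 2  (read p: 0→2)
  step 2: 0  (read p: 2→0)
  step 3: 3  (read q: 0→3)

After reading 3 characters, N is in state 3.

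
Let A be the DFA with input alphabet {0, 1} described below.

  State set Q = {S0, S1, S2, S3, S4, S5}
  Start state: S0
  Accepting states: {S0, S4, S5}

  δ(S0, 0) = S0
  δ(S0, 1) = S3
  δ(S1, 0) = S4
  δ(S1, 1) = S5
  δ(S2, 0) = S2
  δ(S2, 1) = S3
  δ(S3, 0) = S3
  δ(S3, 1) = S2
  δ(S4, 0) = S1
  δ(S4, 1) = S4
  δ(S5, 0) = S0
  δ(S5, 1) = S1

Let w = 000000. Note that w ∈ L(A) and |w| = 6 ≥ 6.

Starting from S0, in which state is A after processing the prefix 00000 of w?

State sequence: S0 -0-> S0 -0-> S0 -0-> S0 -0-> S0 -0-> S0

After reading 5 characters, A is in state S0.
(This kind of state-tracing is the core of the pumping-lemma construction: with 6 states, pigeonhole forces a repeat within the first 6 steps.)

S0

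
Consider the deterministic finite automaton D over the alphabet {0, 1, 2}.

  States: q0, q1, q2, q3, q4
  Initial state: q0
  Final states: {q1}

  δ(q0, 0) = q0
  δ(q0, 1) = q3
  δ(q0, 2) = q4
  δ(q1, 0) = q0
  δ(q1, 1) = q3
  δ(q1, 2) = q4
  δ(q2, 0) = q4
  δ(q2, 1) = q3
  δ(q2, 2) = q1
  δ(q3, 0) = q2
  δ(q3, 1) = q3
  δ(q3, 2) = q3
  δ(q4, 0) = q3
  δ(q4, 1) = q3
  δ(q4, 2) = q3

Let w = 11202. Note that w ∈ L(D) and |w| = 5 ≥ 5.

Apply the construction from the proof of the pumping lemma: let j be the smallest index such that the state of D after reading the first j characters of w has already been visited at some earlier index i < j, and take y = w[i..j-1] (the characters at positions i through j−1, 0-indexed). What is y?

Run of D on w = 1 1 2 0 2:
  step 0: q0  (start)
  step 1: q3  (read 1: q0→q3)
  step 2: q3  (read 1: q3→q3)   ← first repeat (q3 seen earlier)
  step 3: q3  (read 2: q3→q3)
  step 4: q2  (read 0: q3→q2)
  step 5: q1  (read 2: q2→q1)

So i = 1, j = 2, giving x = w[0:1] = 1, y = w[1:2] = 1, z = w[2:5] = 202.
Check: |xy| = 2 ≤ 5 and |y| = 1 ≥ 1. Reading y takes D from q3 back to q3, so every xyⁱz is accepted.

1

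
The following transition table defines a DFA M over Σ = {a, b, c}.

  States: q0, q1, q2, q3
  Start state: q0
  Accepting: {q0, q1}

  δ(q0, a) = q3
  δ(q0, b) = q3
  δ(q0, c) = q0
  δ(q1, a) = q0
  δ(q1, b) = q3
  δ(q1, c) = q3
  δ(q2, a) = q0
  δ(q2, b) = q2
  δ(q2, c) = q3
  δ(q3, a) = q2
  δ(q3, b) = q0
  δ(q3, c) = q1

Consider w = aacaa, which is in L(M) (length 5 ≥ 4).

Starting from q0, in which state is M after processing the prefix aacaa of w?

State sequence: q0 -a-> q3 -a-> q2 -c-> q3 -a-> q2 -a-> q0

After reading 5 characters, M is in state q0.

q0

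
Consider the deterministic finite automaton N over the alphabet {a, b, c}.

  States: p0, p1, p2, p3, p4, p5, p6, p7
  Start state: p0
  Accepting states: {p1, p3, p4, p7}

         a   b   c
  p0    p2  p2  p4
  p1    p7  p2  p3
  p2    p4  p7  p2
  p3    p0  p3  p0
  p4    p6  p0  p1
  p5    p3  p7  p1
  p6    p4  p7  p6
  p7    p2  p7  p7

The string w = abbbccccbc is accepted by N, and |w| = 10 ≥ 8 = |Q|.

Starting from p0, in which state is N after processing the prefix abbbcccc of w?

State sequence: p0 -a-> p2 -b-> p7 -b-> p7 -b-> p7 -c-> p7 -c-> p7 -c-> p7 -c-> p7

After reading 8 characters, N is in state p7.
(This kind of state-tracing is the core of the pumping-lemma construction: with 8 states, pigeonhole forces a repeat within the first 8 steps.)

p7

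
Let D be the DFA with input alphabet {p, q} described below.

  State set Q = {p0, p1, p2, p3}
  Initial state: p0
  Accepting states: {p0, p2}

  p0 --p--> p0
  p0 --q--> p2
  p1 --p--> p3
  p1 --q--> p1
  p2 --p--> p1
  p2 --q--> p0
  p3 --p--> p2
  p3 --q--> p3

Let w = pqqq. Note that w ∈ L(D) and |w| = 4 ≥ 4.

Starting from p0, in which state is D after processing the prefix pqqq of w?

p2

Run of D on the first 4 characters of w = p q q q:
  step 0: p0  (start)
  step 1: p0  (read p: p0→p0)
  step 2: p2  (read q: p0→p2)
  step 3: p0  (read q: p2→p0)
  step 4: p2  (read q: p0→p2)

After reading 4 characters, D is in state p2.
(This kind of state-tracing is the core of the pumping-lemma construction: with 4 states, pigeonhole forces a repeat within the first 4 steps.)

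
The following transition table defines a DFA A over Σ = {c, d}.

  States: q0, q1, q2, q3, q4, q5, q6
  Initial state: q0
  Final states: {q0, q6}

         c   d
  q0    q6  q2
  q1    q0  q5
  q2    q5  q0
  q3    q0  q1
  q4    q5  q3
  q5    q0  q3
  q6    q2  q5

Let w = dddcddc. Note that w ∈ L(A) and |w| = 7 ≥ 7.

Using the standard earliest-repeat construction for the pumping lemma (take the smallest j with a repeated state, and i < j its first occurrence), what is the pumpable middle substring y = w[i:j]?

Run of A on w = d d d c d d c:
  step 0: q0  (start)
  step 1: q2  (read d: q0→q2)
  step 2: q0  (read d: q2→q0)   ← first repeat (q0 seen earlier)
  step 3: q2  (read d: q0→q2)
  step 4: q5  (read c: q2→q5)
  step 5: q3  (read d: q5→q3)
  step 6: q1  (read d: q3→q1)
  step 7: q0  (read c: q1→q0)

So i = 0, j = 2, giving x = w[0:0] = ε, y = w[0:2] = dd, z = w[2:7] = dcddc.
Check: |xy| = 2 ≤ 7 and |y| = 2 ≥ 1. Reading y takes A from q0 back to q0, so every xyⁱz is accepted.
The DFA has 7 states, so the proof of the pumping lemma guarantees a repeated state among the first 7+1 visited; the segment between the two visits is the pumpable y.

dd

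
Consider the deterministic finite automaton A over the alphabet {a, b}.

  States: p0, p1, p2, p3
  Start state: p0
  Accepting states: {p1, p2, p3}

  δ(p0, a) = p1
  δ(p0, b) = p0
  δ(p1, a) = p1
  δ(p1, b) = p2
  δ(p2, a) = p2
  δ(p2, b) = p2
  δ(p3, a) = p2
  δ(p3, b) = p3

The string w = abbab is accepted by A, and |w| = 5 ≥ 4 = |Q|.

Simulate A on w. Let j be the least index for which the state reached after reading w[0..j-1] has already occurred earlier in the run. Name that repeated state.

Run of A on w = a b b a b:
  step 0: p0  (start)
  step 1: p1  (read a: p0→p1)
  step 2: p2  (read b: p1→p2)
  step 3: p2  (read b: p2→p2)   ← first repeat (p2 seen earlier)
  step 4: p2  (read a: p2→p2)
  step 5: p2  (read b: p2→p2)

The earliest repeat is at step j = 3: A is in p2, which it already visited at step i = 2.
With |Q| = 4, pigeonhole forces a state repeat no later than step 4; the substring read between the first and second visits to that state can be pumped.

p2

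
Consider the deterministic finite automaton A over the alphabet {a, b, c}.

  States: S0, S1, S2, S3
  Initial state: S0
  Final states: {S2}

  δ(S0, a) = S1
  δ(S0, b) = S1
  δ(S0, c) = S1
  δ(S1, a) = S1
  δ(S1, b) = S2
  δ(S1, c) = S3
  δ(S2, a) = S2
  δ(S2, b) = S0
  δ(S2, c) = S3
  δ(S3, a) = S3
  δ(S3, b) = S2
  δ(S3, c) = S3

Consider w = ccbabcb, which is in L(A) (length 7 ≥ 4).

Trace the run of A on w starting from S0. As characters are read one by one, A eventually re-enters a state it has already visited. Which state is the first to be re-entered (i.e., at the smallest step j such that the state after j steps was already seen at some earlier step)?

Run of A on w = c c b a b c b:
  step 0: S0  (start)
  step 1: S1  (read c: S0→S1)
  step 2: S3  (read c: S1→S3)
  step 3: S2  (read b: S3→S2)
  step 4: S2  (read a: S2→S2)   ← first repeat (S2 seen earlier)
  step 5: S0  (read b: S2→S0)
  step 6: S1  (read c: S0→S1)
  step 7: S2  (read b: S1→S2)

The earliest repeat is at step j = 4: A is in S2, which it already visited at step i = 3.

S2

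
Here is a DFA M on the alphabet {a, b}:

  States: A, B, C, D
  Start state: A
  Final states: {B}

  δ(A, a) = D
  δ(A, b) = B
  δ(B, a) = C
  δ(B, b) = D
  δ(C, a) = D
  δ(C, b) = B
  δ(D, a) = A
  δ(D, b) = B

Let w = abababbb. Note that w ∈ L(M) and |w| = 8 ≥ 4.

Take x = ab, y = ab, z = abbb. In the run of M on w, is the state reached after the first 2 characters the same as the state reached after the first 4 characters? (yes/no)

yes

Run of M on the first 4 characters of w = a b a b:
  step 0: A  (start)
  step 1: D  (read a: A→D)
  step 2: B  (read b: D→B)
  step 3: C  (read a: B→C)
  step 4: B  (read b: C→B)

After x (step 2): B. After xy (step 4): B.
They match, so y = ab drives M around a cycle from B back to itself; pumping y any number of times keeps M in B before reading z, and xyⁱz ∈ L(M) for every i ≥ 0.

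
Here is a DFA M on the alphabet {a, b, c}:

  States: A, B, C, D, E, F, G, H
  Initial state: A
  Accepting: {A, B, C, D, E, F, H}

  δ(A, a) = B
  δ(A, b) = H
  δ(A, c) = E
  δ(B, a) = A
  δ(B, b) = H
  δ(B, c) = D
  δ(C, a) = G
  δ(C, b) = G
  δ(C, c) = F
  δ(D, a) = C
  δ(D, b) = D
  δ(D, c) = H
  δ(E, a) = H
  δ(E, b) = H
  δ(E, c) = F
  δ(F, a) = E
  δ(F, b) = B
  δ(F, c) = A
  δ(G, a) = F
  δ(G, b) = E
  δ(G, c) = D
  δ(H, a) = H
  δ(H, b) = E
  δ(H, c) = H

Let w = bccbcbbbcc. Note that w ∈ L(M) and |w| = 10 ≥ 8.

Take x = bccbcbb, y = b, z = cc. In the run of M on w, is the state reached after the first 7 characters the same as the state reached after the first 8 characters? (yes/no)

State sequence: A -b-> H -c-> H -c-> H -b-> E -c-> F -b-> B -b-> H -b-> E

After x (step 7): H. After xy (step 8): E.
They differ (H ≠ E), so y is not a cycle from the state after x; this split is not the one the pumping-lemma construction produces, and pumping y need not keep the string in L(M).

no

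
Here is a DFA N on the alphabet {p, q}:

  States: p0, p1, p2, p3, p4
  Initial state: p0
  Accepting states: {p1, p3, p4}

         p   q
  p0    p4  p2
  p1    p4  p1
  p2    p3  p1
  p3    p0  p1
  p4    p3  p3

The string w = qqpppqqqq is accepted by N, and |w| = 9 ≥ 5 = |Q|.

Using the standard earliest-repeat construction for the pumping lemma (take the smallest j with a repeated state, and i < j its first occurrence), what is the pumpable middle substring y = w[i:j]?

qqppp

Run of N on w = q q p p p q q q q:
  step 0: p0  (start)
  step 1: p2  (read q: p0→p2)
  step 2: p1  (read q: p2→p1)
  step 3: p4  (read p: p1→p4)
  step 4: p3  (read p: p4→p3)
  step 5: p0  (read p: p3→p0)   ← first repeat (p0 seen earlier)
  step 6: p2  (read q: p0→p2)
  step 7: p1  (read q: p2→p1)
  step 8: p1  (read q: p1→p1)
  step 9: p1  (read q: p1→p1)

So i = 0, j = 5, giving x = w[0:0] = ε, y = w[0:5] = qqppp, z = w[5:9] = qqqq.
Check: |xy| = 5 ≤ 5 and |y| = 5 ≥ 1. Reading y takes N from p0 back to p0, so every xyⁱz is accepted.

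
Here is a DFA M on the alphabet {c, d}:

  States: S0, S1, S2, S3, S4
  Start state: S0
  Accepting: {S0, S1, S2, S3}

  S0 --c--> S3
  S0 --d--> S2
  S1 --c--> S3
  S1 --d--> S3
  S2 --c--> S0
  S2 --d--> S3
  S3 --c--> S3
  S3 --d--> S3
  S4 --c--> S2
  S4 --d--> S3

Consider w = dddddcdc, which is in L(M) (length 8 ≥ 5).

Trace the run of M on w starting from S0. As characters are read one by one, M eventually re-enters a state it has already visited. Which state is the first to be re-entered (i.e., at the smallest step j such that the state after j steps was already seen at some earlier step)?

S3

Run of M on w = d d d d d c d c:
  step 0: S0  (start)
  step 1: S2  (read d: S0→S2)
  step 2: S3  (read d: S2→S3)
  step 3: S3  (read d: S3→S3)   ← first repeat (S3 seen earlier)
  step 4: S3  (read d: S3→S3)
  step 5: S3  (read d: S3→S3)
  step 6: S3  (read c: S3→S3)
  step 7: S3  (read d: S3→S3)
  step 8: S3  (read c: S3→S3)

The earliest repeat is at step j = 3: M is in S3, which it already visited at step i = 2.
The DFA has 5 states, so the proof of the pumping lemma guarantees a repeated state among the first 5+1 visited; the segment between the two visits is the pumpable y.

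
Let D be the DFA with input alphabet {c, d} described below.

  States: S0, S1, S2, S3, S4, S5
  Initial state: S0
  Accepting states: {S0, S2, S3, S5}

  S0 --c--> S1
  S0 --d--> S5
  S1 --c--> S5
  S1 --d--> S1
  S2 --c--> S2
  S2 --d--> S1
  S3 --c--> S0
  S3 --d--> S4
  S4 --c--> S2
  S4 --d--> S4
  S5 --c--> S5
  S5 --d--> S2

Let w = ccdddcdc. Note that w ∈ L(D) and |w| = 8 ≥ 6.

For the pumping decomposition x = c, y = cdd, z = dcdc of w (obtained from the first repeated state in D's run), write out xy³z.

ccddcddcdddcdc

xy^3z = c·cdd·cdd·cdd·dcdc = ccddcddcdddcdc.
Reading y = cdd takes D from S1 back to S1, so after x·y·y·y the machine is still in S1, and z then leads to the accepting state S2. Hence ccddcddcdddcdc ∈ L(D).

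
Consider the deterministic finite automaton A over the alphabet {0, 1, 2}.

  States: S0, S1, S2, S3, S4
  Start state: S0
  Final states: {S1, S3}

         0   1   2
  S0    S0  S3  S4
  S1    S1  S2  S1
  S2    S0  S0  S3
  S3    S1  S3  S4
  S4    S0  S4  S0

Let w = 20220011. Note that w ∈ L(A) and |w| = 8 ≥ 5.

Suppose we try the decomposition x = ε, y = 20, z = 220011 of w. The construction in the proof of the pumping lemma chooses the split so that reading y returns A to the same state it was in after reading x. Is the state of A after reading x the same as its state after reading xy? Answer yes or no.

yes

Run of A on the first 2 characters of w = 2 0:
  step 0: S0  (start)
  step 1: S4  (read 2: S0→S4)
  step 2: S0  (read 0: S4→S0)

After x (step 0): S0. After xy (step 2): S0.
They match, so y = 20 drives A around a cycle from S0 back to itself; pumping y any number of times keeps A in S0 before reading z, and xyⁱz ∈ L(A) for every i ≥ 0.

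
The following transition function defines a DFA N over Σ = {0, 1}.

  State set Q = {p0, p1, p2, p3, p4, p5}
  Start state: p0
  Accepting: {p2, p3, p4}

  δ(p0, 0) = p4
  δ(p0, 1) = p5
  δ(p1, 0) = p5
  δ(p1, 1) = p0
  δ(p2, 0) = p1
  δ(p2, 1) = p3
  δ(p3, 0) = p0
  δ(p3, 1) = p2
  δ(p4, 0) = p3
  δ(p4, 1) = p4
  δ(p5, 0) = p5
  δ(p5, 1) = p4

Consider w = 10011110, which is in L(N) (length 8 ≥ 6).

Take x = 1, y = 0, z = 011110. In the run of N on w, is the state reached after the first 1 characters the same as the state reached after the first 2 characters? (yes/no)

Run of N on the first 2 characters of w = 1 0:
  step 0: p0  (start)
  step 1: p5  (read 1: p0→p5)
  step 2: p5  (read 0: p5→p5)

After x (step 1): p5. After xy (step 2): p5.
They match, so y = 0 drives N around a cycle from p5 back to itself; pumping y any number of times keeps N in p5 before reading z, and xyⁱz ∈ L(N) for every i ≥ 0.

yes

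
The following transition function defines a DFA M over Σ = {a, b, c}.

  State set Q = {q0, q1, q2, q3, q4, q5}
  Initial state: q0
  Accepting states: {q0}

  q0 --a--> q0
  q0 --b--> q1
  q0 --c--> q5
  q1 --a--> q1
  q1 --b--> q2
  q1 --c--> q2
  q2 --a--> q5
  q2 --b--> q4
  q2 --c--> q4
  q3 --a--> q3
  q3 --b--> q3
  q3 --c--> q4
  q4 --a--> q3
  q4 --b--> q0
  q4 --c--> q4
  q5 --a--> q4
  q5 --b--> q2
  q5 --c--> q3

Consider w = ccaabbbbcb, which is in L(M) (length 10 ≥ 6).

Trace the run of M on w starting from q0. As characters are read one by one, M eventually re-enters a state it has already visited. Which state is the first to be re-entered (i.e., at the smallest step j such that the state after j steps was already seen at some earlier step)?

Run of M on w = c c a a b b b b c b:
  step 0: q0  (start)
  step 1: q5  (read c: q0→q5)
  step 2: q3  (read c: q5→q3)
  step 3: q3  (read a: q3→q3)   ← first repeat (q3 seen earlier)
  step 4: q3  (read a: q3→q3)
  step 5: q3  (read b: q3→q3)
  step 6: q3  (read b: q3→q3)
  step 7: q3  (read b: q3→q3)
  step 8: q3  (read b: q3→q3)
  step 9: q4  (read c: q3→q4)
  step 10: q0  (read b: q4→q0)

The earliest repeat is at step j = 3: M is in q3, which it already visited at step i = 2.

q3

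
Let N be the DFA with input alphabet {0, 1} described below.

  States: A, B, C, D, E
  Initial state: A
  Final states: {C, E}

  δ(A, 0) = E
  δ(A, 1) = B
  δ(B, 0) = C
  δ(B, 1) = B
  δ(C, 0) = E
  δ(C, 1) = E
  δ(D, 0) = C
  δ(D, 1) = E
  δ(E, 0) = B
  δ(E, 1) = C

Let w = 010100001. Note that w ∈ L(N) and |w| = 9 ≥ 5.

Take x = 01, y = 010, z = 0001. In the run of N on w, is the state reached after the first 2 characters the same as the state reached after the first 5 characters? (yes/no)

no

State sequence: A -0-> E -1-> C -0-> E -1-> C -0-> E

After x (step 2): C. After xy (step 5): E.
They differ (C ≠ E), so y is not a cycle from the state after x; this split is not the one the pumping-lemma construction produces, and pumping y need not keep the string in L(N).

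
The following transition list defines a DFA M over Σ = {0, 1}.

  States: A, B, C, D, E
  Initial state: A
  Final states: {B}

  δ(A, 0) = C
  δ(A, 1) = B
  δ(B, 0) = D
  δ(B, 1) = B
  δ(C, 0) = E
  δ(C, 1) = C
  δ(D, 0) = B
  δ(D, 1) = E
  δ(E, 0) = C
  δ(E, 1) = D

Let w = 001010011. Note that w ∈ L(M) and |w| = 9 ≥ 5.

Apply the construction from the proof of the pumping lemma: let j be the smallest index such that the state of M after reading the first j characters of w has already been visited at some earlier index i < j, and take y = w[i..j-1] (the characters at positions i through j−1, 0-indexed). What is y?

1

Run of M on w = 0 0 1 0 1 0 0 1 1:
  step 0: A  (start)
  step 1: C  (read 0: A→C)
  step 2: E  (read 0: C→E)
  step 3: D  (read 1: E→D)
  step 4: B  (read 0: D→B)
  step 5: B  (read 1: B→B)   ← first repeat (B seen earlier)
  step 6: D  (read 0: B→D)
  step 7: B  (read 0: D→B)
  step 8: B  (read 1: B→B)
  step 9: B  (read 1: B→B)

So i = 4, j = 5, giving x = w[0:4] = 0010, y = w[4:5] = 1, z = w[5:9] = 0011.
Check: |xy| = 5 ≤ 5 and |y| = 1 ≥ 1. Reading y takes M from B back to B, so every xyⁱz is accepted.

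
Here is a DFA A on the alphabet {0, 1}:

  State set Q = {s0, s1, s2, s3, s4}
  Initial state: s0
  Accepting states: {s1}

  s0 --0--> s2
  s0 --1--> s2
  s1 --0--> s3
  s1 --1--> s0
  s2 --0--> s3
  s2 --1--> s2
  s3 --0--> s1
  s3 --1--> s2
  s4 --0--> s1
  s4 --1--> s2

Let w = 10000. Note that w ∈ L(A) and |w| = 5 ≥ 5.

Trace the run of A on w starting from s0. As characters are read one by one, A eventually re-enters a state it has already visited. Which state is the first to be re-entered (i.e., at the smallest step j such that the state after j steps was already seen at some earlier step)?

State sequence: s0 -1-> s2 -0-> s3 -0-> s1 -0-> s3 -0-> s1
First repeat at step 4: s3 was already visited.

The earliest repeat is at step j = 4: A is in s3, which it already visited at step i = 2.
The DFA has 5 states, so the proof of the pumping lemma guarantees a repeated state among the first 5+1 visited; the segment between the two visits is the pumpable y.

s3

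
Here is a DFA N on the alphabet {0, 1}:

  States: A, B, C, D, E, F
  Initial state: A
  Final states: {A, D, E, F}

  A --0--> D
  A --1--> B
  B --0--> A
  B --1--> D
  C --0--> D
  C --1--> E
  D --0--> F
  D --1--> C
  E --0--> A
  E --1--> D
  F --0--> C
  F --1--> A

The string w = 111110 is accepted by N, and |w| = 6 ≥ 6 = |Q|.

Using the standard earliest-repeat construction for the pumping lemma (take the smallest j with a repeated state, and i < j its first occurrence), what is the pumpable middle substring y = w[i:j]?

111

State sequence: A -1-> B -1-> D -1-> C -1-> E -1-> D -0-> F
First repeat at step 5: D was already visited.

So i = 2, j = 5, giving x = w[0:2] = 11, y = w[2:5] = 111, z = w[5:6] = 0.
Check: |xy| = 5 ≤ 6 and |y| = 3 ≥ 1. Reading y takes N from D back to D, so every xyⁱz is accepted.
Pumping length from the standard proof: p = 6 (the number of states). The repeated state found above gives |xy| = j ≤ 6 and |y| = j − i ≥ 1.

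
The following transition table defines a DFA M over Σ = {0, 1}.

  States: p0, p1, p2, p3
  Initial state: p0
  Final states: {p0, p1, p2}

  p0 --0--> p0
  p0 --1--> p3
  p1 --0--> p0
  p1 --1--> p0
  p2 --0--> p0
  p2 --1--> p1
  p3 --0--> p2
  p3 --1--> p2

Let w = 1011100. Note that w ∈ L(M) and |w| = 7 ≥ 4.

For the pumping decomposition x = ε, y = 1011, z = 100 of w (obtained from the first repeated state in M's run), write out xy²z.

10111011100

xy^2z = ε·1011·1011·100 = 10111011100.
Reading y = 1011 takes M from p0 back to p0, so after x·y·y the machine is still in p0, and z then leads to the accepting state p0. Hence 10111011100 ∈ L(M).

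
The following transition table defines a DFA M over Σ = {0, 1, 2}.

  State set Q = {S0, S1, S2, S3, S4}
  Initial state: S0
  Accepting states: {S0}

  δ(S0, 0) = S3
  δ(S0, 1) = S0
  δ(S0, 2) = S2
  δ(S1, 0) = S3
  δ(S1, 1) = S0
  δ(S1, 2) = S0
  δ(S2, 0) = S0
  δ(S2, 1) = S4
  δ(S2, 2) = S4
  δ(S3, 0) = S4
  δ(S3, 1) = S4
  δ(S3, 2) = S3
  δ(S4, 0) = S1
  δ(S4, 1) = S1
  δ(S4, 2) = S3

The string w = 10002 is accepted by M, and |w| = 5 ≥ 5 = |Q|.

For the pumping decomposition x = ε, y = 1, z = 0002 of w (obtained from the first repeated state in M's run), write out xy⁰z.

0002

xy⁰z = xz = ε·0002 = 0002.
Reading y = 1 takes M from S0 back to S0, so after x the machine is still in S0, and z then leads to the accepting state S0. Hence 0002 ∈ L(M).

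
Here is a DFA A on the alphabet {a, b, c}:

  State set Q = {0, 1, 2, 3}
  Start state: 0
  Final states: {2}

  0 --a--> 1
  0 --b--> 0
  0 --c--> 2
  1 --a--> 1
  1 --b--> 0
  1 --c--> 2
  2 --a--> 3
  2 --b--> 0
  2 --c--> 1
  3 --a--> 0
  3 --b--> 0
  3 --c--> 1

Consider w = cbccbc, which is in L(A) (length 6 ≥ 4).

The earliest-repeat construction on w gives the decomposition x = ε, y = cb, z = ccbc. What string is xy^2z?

cbcbccbc

xy^2z = ε·cb·cb·ccbc = cbcbccbc.
Reading y = cb takes A from 0 back to 0, so after x·y·y the machine is still in 0, and z then leads to the accepting state 2. Hence cbcbccbc ∈ L(A).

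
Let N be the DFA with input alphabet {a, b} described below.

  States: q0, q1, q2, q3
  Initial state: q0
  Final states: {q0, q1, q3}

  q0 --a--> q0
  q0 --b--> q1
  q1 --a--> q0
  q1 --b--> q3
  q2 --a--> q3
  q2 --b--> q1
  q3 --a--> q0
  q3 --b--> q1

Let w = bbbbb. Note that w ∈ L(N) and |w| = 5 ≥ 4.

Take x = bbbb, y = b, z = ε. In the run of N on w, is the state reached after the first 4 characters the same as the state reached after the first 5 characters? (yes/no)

State sequence: q0 -b-> q1 -b-> q3 -b-> q1 -b-> q3 -b-> q1

After x (step 4): q3. After xy (step 5): q1.
They differ (q3 ≠ q1), so y is not a cycle from the state after x; this split is not the one the pumping-lemma construction produces, and pumping y need not keep the string in L(N).

no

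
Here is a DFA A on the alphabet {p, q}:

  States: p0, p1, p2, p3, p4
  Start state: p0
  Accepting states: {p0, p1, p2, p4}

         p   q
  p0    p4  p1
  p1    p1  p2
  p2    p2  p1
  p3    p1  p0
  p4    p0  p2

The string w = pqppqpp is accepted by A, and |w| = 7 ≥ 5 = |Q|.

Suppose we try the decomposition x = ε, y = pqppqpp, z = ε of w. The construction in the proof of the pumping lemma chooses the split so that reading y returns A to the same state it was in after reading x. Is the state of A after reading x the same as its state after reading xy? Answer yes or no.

State sequence: p0 -p-> p4 -q-> p2 -p-> p2 -p-> p2 -q-> p1 -p-> p1 -p-> p1

After x (step 0): p0. After xy (step 7): p1.
They differ (p0 ≠ p1), so y is not a cycle from the state after x; this split is not the one the pumping-lemma construction produces, and pumping y need not keep the string in L(A).

no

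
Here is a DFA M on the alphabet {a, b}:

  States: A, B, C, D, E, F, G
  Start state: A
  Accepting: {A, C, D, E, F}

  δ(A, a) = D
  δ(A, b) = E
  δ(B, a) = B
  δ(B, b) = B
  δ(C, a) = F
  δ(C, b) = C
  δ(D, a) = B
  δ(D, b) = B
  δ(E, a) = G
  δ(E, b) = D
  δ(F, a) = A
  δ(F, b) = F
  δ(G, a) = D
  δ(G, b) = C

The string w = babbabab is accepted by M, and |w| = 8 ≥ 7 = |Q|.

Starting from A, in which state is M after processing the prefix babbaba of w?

Run of M on the first 7 characters of w = b a b b a b a:
  step 0: A  (start)
  step 1: E  (read b: A→E)
  step 2: G  (read a: E→G)
  step 3: C  (read b: G→C)
  step 4: C  (read b: C→C)
  step 5: F  (read a: C→F)
  step 6: F  (read b: F→F)
  step 7: A  (read a: F→A)

After reading 7 characters, M is in state A.
(This kind of state-tracing is the core of the pumping-lemma construction: with 7 states, pigeonhole forces a repeat within the first 7 steps.)

A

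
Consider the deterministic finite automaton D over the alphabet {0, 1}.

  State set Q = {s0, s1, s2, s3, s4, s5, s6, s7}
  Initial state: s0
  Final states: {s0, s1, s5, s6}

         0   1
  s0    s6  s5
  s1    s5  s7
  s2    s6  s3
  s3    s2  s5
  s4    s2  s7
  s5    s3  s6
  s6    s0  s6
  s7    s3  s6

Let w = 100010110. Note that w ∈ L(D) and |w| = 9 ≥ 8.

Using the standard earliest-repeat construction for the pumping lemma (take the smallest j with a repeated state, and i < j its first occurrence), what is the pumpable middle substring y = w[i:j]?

Run of D on w = 1 0 0 0 1 0 1 1 0:
  step 0: s0  (start)
  step 1: s5  (read 1: s0→s5)
  step 2: s3  (read 0: s5→s3)
  step 3: s2  (read 0: s3→s2)
  step 4: s6  (read 0: s2→s6)
  step 5: s6  (read 1: s6→s6)   ← first repeat (s6 seen earlier)
  step 6: s0  (read 0: s6→s0)
  step 7: s5  (read 1: s0→s5)
  step 8: s6  (read 1: s5→s6)
  step 9: s0  (read 0: s6→s0)

So i = 4, j = 5, giving x = w[0:4] = 1000, y = w[4:5] = 1, z = w[5:9] = 0110.
Check: |xy| = 5 ≤ 8 and |y| = 1 ≥ 1. Reading y takes D from s6 back to s6, so every xyⁱz is accepted.
With |Q| = 8, pigeonhole forces a state repeat no later than step 8; the substring read between the first and second visits to that state can be pumped.

1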